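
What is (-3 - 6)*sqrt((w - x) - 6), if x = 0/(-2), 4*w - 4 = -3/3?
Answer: -9*I*sqrt(21)/2 ≈ -20.622*I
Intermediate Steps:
w = 3/4 (w = 1 + (-3/3)/4 = 1 + (-3*1/3)/4 = 1 + (1/4)*(-1) = 1 - 1/4 = 3/4 ≈ 0.75000)
x = 0 (x = 0*(-1/2) = 0)
(-3 - 6)*sqrt((w - x) - 6) = (-3 - 6)*sqrt((3/4 - 1*0) - 6) = -9*sqrt((3/4 + 0) - 6) = -9*sqrt(3/4 - 6) = -9*I*sqrt(21)/2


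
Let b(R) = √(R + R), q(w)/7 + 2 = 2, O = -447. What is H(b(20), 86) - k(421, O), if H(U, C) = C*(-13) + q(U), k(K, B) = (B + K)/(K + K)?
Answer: -470665/421 ≈ -1118.0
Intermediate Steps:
k(K, B) = (B + K)/(2*K) (k(K, B) = (B + K)/((2*K)) = (B + K)*(1/(2*K)) = (B + K)/(2*K))
q(w) = 0 (q(w) = -14 + 7*2 = -14 + 14 = 0)
b(R) = √2*√R (b(R) = √(2*R) = √2*√R)
H(U, C) = -13*C (H(U, C) = C*(-13) + 0 = -13*C + 0 = -13*C)
H(b(20), 86) - k(421, O) = -13*86 - (-447 + 421)/(2*421) = -1118 - (-26)/(2*421) = -1118 - 1*(-13/421) = -1118 + 13/421 = -470665/421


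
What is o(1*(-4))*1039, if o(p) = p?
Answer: -4156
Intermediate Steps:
o(1*(-4))*1039 = (1*(-4))*1039 = -4*1039 = -4156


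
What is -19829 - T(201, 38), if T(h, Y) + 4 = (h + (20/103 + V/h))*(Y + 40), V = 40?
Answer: -245217843/6901 ≈ -35534.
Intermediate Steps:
T(h, Y) = -4 + (40 + Y)*(20/103 + h + 40/h) (T(h, Y) = -4 + (h + (20/103 + 40/h))*(Y + 40) = -4 + (h + (20*(1/103) + 40/h))*(40 + Y) = -4 + (h + (20/103 + 40/h))*(40 + Y) = -4 + (20/103 + h + 40/h)*(40 + Y) = -4 + (40 + Y)*(20/103 + h + 40/h))
-19829 - T(201, 38) = -19829 - (164800 + 4120*38 + 201*(388 + 20*38 + 4120*201 + 103*38*201))/(103*201) = -19829 - (164800 + 156560 + 201*(388 + 760 + 828120 + 786714))/(103*201) = -19829 - (164800 + 156560 + 201*1615982)/(103*201) = -19829 - (164800 + 156560 + 324812382)/(103*201) = -19829 - 325133742/(103*201) = -19829 - 1*108377914/6901 = -19829 - 108377914/6901 = -245217843/6901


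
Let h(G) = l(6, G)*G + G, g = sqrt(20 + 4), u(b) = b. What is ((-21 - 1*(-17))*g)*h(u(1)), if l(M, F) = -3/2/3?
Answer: -4*sqrt(6) ≈ -9.7980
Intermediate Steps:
l(M, F) = -1/2 (l(M, F) = -3*1/2*(1/3) = -3/2*1/3 = -1/2)
g = 2*sqrt(6) (g = sqrt(24) = 2*sqrt(6) ≈ 4.8990)
h(G) = G/2 (h(G) = -G/2 + G = G/2)
((-21 - 1*(-17))*g)*h(u(1)) = ((-21 - 1*(-17))*(2*sqrt(6)))*((1/2)*1) = ((-21 + 17)*(2*sqrt(6)))*(1/2) = -8*sqrt(6)*(1/2) = -4*sqrt(6)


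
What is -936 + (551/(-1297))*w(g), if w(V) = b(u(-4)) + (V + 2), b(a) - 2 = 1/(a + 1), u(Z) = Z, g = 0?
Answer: -3648037/3891 ≈ -937.56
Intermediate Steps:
b(a) = 2 + 1/(1 + a) (b(a) = 2 + 1/(a + 1) = 2 + 1/(1 + a))
w(V) = 11/3 + V (w(V) = (3 + 2*(-4))/(1 - 4) + (V + 2) = (3 - 8)/(-3) + (2 + V) = -⅓*(-5) + (2 + V) = 5/3 + (2 + V) = 11/3 + V)
-936 + (551/(-1297))*w(g) = -936 + (551/(-1297))*(11/3 + 0) = -936 + (551*(-1/1297))*(11/3) = -936 - 551/1297*11/3 = -936 - 6061/3891 = -3648037/3891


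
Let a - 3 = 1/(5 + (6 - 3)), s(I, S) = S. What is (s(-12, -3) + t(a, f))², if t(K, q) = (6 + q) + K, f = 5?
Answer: 7921/64 ≈ 123.77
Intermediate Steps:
a = 25/8 (a = 3 + 1/(5 + (6 - 3)) = 3 + 1/(5 + 3) = 3 + 1/8 = 3 + ⅛ = 25/8 ≈ 3.1250)
t(K, q) = 6 + K + q
(s(-12, -3) + t(a, f))² = (-3 + (6 + 25/8 + 5))² = (-3 + 113/8)² = (89/8)² = 7921/64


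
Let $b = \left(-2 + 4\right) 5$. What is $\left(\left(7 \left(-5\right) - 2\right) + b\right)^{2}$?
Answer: $729$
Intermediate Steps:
$b = 10$ ($b = 2 \cdot 5 = 10$)
$\left(\left(7 \left(-5\right) - 2\right) + b\right)^{2} = \left(\left(7 \left(-5\right) - 2\right) + 10\right)^{2} = \left(\left(-35 - 2\right) + 10\right)^{2} = \left(-37 + 10\right)^{2} = \left(-27\right)^{2} = 729$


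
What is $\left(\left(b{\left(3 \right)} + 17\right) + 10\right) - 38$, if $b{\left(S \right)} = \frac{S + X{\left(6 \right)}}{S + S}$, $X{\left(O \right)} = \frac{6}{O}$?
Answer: $- \frac{31}{3} \approx -10.333$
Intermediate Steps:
$b{\left(S \right)} = \frac{1 + S}{2 S}$ ($b{\left(S \right)} = \frac{S + \frac{6}{6}}{S + S} = \frac{S + 6 \cdot \frac{1}{6}}{2 S} = \left(S + 1\right) \frac{1}{2 S} = \left(1 + S\right) \frac{1}{2 S} = \frac{1 + S}{2 S}$)
$\left(\left(b{\left(3 \right)} + 17\right) + 10\right) - 38 = \left(\left(\frac{1 + 3}{2 \cdot 3} + 17\right) + 10\right) - 38 = \left(\left(\frac{1}{2} \cdot \frac{1}{3} \cdot 4 + 17\right) + 10\right) - 38 = \left(\left(\frac{2}{3} + 17\right) + 10\right) - 38 = \left(\frac{53}{3} + 10\right) - 38 = \frac{83}{3} - 38 = - \frac{31}{3}$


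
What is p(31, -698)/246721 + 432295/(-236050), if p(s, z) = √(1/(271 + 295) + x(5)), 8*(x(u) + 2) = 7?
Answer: -86459/47210 + I*√1439338/279288172 ≈ -1.8314 + 4.2957e-6*I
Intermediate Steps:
x(u) = -9/8 (x(u) = -2 + (⅛)*7 = -2 + 7/8 = -9/8)
p(s, z) = I*√1439338/1132 (p(s, z) = √(1/(271 + 295) - 9/8) = √(1/566 - 9/8) = √(-2543/2264) = I*√1439338/1132)
p(31, -698)/246721 + 432295/(-236050) = (I*√1439338/1132)/246721 + 432295/(-236050) = (I*√1439338/1132)*(1/246721) + 432295*(-1/236050) = I*√1439338/279288172 - 86459/47210 = -86459/47210 + I*√1439338/279288172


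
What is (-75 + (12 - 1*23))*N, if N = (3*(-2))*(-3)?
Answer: -1548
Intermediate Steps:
N = 18 (N = -6*(-3) = 18)
(-75 + (12 - 1*23))*N = (-75 + (12 - 1*23))*18 = (-75 + (12 - 23))*18 = (-75 - 11)*18 = -86*18 = -1548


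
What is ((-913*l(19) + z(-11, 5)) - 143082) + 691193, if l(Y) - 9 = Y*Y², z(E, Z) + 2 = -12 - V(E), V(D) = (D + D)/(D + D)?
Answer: -5722388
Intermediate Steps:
V(D) = 1 (V(D) = (2*D)/((2*D)) = (2*D)*(1/(2*D)) = 1)
z(E, Z) = -15 (z(E, Z) = -2 + (-12 - 1*1) = -2 + (-12 - 1) = -2 - 13 = -15)
l(Y) = 9 + Y³ (l(Y) = 9 + Y*Y² = 9 + Y³)
((-913*l(19) + z(-11, 5)) - 143082) + 691193 = ((-913*(9 + 19³) - 15) - 143082) + 691193 = ((-913*(9 + 6859) - 15) - 143082) + 691193 = ((-913*6868 - 15) - 143082) + 691193 = ((-6270484 - 15) - 143082) + 691193 = (-6270499 - 143082) + 691193 = -6413581 + 691193 = -5722388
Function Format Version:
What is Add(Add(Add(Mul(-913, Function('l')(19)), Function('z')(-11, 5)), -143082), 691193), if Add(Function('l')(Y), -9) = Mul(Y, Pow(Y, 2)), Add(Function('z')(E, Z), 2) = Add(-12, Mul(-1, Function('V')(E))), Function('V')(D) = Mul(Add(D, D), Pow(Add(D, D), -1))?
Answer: -5722388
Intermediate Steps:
Function('V')(D) = 1 (Function('V')(D) = Mul(Mul(2, D), Pow(Mul(2, D), -1)) = Mul(Mul(2, D), Mul(Rational(1, 2), Pow(D, -1))) = 1)
Function('z')(E, Z) = -15 (Function('z')(E, Z) = Add(-2, Add(-12, Mul(-1, 1))) = Add(-2, Add(-12, -1)) = Add(-2, -13) = -15)
Function('l')(Y) = Add(9, Pow(Y, 3)) (Function('l')(Y) = Add(9, Mul(Y, Pow(Y, 2))) = Add(9, Pow(Y, 3)))
Add(Add(Add(Mul(-913, Function('l')(19)), Function('z')(-11, 5)), -143082), 691193) = Add(Add(Add(Mul(-913, Add(9, Pow(19, 3))), -15), -143082), 691193) = Add(Add(Add(Mul(-913, Add(9, 6859)), -15), -143082), 691193) = Add(Add(Add(Mul(-913, 6868), -15), -143082), 691193) = Add(Add(Add(-6270484, -15), -143082), 691193) = Add(Add(-6270499, -143082), 691193) = Add(-6413581, 691193) = -5722388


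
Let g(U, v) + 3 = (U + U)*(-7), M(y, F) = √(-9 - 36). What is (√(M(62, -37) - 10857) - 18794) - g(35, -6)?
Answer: -18301 + √(-10857 + 3*I*√5) ≈ -18301.0 + 104.2*I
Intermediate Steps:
M(y, F) = 3*I*√5 (M(y, F) = √(-45) = 3*I*√5)
g(U, v) = -3 - 14*U (g(U, v) = -3 + (U + U)*(-7) = -3 + (2*U)*(-7) = -3 - 14*U)
(√(M(62, -37) - 10857) - 18794) - g(35, -6) = (√(3*I*√5 - 10857) - 18794) - (-3 - 14*35) = (√(-10857 + 3*I*√5) - 18794) - (-3 - 490) = (-18794 + √(-10857 + 3*I*√5)) - 1*(-493) = (-18794 + √(-10857 + 3*I*√5)) + 493 = -18301 + √(-10857 + 3*I*√5)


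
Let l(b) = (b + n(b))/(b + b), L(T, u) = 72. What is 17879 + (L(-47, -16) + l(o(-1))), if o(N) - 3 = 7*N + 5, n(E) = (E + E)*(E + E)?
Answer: 35907/2 ≈ 17954.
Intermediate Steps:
n(E) = 4*E² (n(E) = (2*E)*(2*E) = 4*E²)
o(N) = 8 + 7*N (o(N) = 3 + (7*N + 5) = 3 + (5 + 7*N) = 8 + 7*N)
l(b) = (b + 4*b²)/(2*b) (l(b) = (b + 4*b²)/(b + b) = (b + 4*b²)/((2*b)) = (b + 4*b²)*(1/(2*b)) = (b + 4*b²)/(2*b))
17879 + (L(-47, -16) + l(o(-1))) = 17879 + (72 + (½ + 2*(8 + 7*(-1)))) = 17879 + (72 + (½ + 2*(8 - 7))) = 17879 + (72 + (½ + 2*1)) = 17879 + (72 + (½ + 2)) = 17879 + (72 + 5/2) = 17879 + 149/2 = 35907/2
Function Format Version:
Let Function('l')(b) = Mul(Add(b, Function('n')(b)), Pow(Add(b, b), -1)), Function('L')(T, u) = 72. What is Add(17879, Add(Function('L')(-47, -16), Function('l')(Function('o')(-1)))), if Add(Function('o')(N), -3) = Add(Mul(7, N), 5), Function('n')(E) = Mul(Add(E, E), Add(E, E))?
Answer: Rational(35907, 2) ≈ 17954.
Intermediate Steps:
Function('n')(E) = Mul(4, Pow(E, 2)) (Function('n')(E) = Mul(Mul(2, E), Mul(2, E)) = Mul(4, Pow(E, 2)))
Function('o')(N) = Add(8, Mul(7, N)) (Function('o')(N) = Add(3, Add(Mul(7, N), 5)) = Add(3, Add(5, Mul(7, N))) = Add(8, Mul(7, N)))
Function('l')(b) = Mul(Rational(1, 2), Pow(b, -1), Add(b, Mul(4, Pow(b, 2)))) (Function('l')(b) = Mul(Add(b, Mul(4, Pow(b, 2))), Pow(Add(b, b), -1)) = Mul(Add(b, Mul(4, Pow(b, 2))), Pow(Mul(2, b), -1)) = Mul(Add(b, Mul(4, Pow(b, 2))), Mul(Rational(1, 2), Pow(b, -1))) = Mul(Rational(1, 2), Pow(b, -1), Add(b, Mul(4, Pow(b, 2)))))
Add(17879, Add(Function('L')(-47, -16), Function('l')(Function('o')(-1)))) = Add(17879, Add(72, Add(Rational(1, 2), Mul(2, Add(8, Mul(7, -1)))))) = Add(17879, Add(72, Add(Rational(1, 2), Mul(2, Add(8, -7))))) = Add(17879, Add(72, Add(Rational(1, 2), Mul(2, 1)))) = Add(17879, Add(72, Add(Rational(1, 2), 2))) = Add(17879, Add(72, Rational(5, 2))) = Add(17879, Rational(149, 2)) = Rational(35907, 2)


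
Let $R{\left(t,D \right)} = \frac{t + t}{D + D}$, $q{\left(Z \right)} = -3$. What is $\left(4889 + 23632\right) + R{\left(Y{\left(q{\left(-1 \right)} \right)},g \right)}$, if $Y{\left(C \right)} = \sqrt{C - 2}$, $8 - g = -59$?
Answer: $28521 + \frac{i \sqrt{5}}{67} \approx 28521.0 + 0.033374 i$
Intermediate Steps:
$g = 67$ ($g = 8 - -59 = 8 + 59 = 67$)
$Y{\left(C \right)} = \sqrt{-2 + C}$
$R{\left(t,D \right)} = \frac{t}{D}$ ($R{\left(t,D \right)} = \frac{2 t}{2 D} = 2 t \frac{1}{2 D} = \frac{t}{D}$)
$\left(4889 + 23632\right) + R{\left(Y{\left(q{\left(-1 \right)} \right)},g \right)} = \left(4889 + 23632\right) + \frac{\sqrt{-2 - 3}}{67} = 28521 + \sqrt{-5} \cdot \frac{1}{67} = 28521 + i \sqrt{5} \cdot \frac{1}{67} = 28521 + \frac{i \sqrt{5}}{67}$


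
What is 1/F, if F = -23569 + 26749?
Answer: 1/3180 ≈ 0.00031447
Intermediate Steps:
F = 3180
1/F = 1/3180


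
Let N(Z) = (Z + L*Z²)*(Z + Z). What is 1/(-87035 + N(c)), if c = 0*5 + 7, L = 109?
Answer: -1/12163 ≈ -8.2217e-5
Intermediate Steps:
c = 7 (c = 0 + 7 = 7)
N(Z) = 2*Z*(Z + 109*Z²) (N(Z) = (Z + 109*Z²)*(Z + Z) = (Z + 109*Z²)*(2*Z) = 2*Z*(Z + 109*Z²))
1/(-87035 + N(c)) = 1/(-87035 + 7²*(2 + 218*7)) = 1/(-87035 + 49*(2 + 1526)) = 1/(-87035 + 49*1528) = 1/(-87035 + 74872) = 1/(-12163) = -1/12163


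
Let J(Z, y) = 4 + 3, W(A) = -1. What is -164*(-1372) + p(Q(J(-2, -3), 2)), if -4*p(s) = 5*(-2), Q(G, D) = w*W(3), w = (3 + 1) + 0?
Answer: 450021/2 ≈ 2.2501e+5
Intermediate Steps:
J(Z, y) = 7
w = 4 (w = 4 + 0 = 4)
Q(G, D) = -4 (Q(G, D) = 4*(-1) = -4)
p(s) = 5/2 (p(s) = -5*(-2)/4 = -¼*(-10) = 5/2)
-164*(-1372) + p(Q(J(-2, -3), 2)) = -164*(-1372) + 5/2 = 225008 + 5/2 = 450021/2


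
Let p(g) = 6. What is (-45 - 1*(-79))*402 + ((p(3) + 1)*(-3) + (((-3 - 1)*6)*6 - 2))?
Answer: 13501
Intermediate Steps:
(-45 - 1*(-79))*402 + ((p(3) + 1)*(-3) + (((-3 - 1)*6)*6 - 2)) = (-45 - 1*(-79))*402 + ((6 + 1)*(-3) + (((-3 - 1)*6)*6 - 2)) = (-45 + 79)*402 + (7*(-3) + (-4*6*6 - 2)) = 34*402 + (-21 + (-24*6 - 2)) = 13668 + (-21 + (-144 - 2)) = 13668 + (-21 - 146) = 13668 - 167 = 13501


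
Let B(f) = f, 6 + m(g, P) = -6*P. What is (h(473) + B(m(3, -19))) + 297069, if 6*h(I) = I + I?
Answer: 892004/3 ≈ 2.9733e+5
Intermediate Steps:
m(g, P) = -6 - 6*P
h(I) = I/3 (h(I) = (I + I)/6 = (2*I)/6 = I/3)
(h(473) + B(m(3, -19))) + 297069 = ((1/3)*473 + (-6 - 6*(-19))) + 297069 = (473/3 + (-6 + 114)) + 297069 = (473/3 + 108) + 297069 = 797/3 + 297069 = 892004/3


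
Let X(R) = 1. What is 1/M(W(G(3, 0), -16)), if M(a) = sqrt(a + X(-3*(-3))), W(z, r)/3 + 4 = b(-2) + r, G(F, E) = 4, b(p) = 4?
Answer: -I*sqrt(47)/47 ≈ -0.14586*I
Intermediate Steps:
W(z, r) = 3*r (W(z, r) = -12 + 3*(4 + r) = -12 + (12 + 3*r) = 3*r)
M(a) = sqrt(1 + a) (M(a) = sqrt(a + 1) = sqrt(1 + a))
1/M(W(G(3, 0), -16)) = 1/(sqrt(1 + 3*(-16))) = 1/(sqrt(1 - 48)) = 1/(sqrt(-47)) = 1/(I*sqrt(47)) = -I*sqrt(47)/47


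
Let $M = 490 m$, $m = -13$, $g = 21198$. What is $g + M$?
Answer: $14828$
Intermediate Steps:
$M = -6370$ ($M = 490 \left(-13\right) = -6370$)
$g + M = 21198 - 6370 = 14828$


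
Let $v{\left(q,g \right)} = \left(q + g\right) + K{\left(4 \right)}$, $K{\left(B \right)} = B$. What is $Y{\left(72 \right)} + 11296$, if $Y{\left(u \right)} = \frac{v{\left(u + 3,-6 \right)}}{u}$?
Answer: $\frac{813385}{72} \approx 11297.0$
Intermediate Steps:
$v{\left(q,g \right)} = 4 + g + q$ ($v{\left(q,g \right)} = \left(q + g\right) + 4 = \left(g + q\right) + 4 = 4 + g + q$)
$Y{\left(u \right)} = \frac{1 + u}{u}$ ($Y{\left(u \right)} = \frac{4 - 6 + \left(u + 3\right)}{u} = \frac{4 - 6 + \left(3 + u\right)}{u} = \frac{1 + u}{u}$)
$Y{\left(72 \right)} + 11296 = \frac{1 + 72}{72} + 11296 = \frac{1}{72} \cdot 73 + 11296 = \frac{73}{72} + 11296 = \frac{813385}{72}$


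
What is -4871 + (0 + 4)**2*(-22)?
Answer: -5223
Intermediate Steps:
-4871 + (0 + 4)**2*(-22) = -4871 + 4**2*(-22) = -4871 + 16*(-22) = -4871 - 352 = -5223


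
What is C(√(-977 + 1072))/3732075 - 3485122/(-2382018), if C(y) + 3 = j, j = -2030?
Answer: 114051702154/77981314275 ≈ 1.4626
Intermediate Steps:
C(y) = -2033 (C(y) = -3 - 2030 = -2033)
C(√(-977 + 1072))/3732075 - 3485122/(-2382018) = -2033/3732075 - 3485122/(-2382018) = -2033*1/3732075 - 3485122*(-1/2382018) = -107/196425 + 1742561/1191009 = 114051702154/77981314275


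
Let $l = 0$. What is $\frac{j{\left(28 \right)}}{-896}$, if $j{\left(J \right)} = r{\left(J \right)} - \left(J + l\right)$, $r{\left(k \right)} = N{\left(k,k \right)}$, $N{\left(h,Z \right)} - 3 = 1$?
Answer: $\frac{3}{112} \approx 0.026786$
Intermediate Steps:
$N{\left(h,Z \right)} = 4$ ($N{\left(h,Z \right)} = 3 + 1 = 4$)
$r{\left(k \right)} = 4$
$j{\left(J \right)} = 4 - J$ ($j{\left(J \right)} = 4 - \left(J + 0\right) = 4 - J$)
$\frac{j{\left(28 \right)}}{-896} = \frac{4 - 28}{-896} = \left(4 - 28\right) \left(- \frac{1}{896}\right) = \left(-24\right) \left(- \frac{1}{896}\right) = \frac{3}{112}$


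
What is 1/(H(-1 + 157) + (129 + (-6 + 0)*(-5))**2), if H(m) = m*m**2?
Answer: 1/3821697 ≈ 2.6166e-7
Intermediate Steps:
H(m) = m**3
1/(H(-1 + 157) + (129 + (-6 + 0)*(-5))**2) = 1/((-1 + 157)**3 + (129 + (-6 + 0)*(-5))**2) = 1/(156**3 + (129 - 6*(-5))**2) = 1/(3796416 + (129 + 30)**2) = 1/(3796416 + 159**2) = 1/(3796416 + 25281) = 1/3821697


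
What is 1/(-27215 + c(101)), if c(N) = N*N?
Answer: -1/17014 ≈ -5.8775e-5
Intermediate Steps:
c(N) = N**2
1/(-27215 + c(101)) = 1/(-27215 + 101**2) = 1/(-27215 + 10201) = 1/(-17014) = -1/17014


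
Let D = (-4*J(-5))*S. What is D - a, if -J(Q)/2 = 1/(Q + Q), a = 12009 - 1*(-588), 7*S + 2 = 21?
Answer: -440971/35 ≈ -12599.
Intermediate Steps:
S = 19/7 (S = -2/7 + (⅐)*21 = -2/7 + 3 = 19/7 ≈ 2.7143)
a = 12597 (a = 12009 + 588 = 12597)
J(Q) = -1/Q (J(Q) = -2/(Q + Q) = -2*1/(2*Q) = -1/Q)
D = -76/35 (D = -(-4)/(-5)*(19/7) = -(-4)*(-1)/5*(19/7) = -4*⅕*(19/7) = -⅘*19/7 = -76/35 ≈ -2.1714)
D - a = -76/35 - 1*12597 = -76/35 - 12597 = -440971/35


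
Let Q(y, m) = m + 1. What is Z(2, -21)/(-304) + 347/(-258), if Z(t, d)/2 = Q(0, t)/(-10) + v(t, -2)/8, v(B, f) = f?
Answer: -526021/392160 ≈ -1.3413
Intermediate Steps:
Q(y, m) = 1 + m
Z(t, d) = -7/10 - t/5 (Z(t, d) = 2*((1 + t)/(-10) - 2/8) = 2*((1 + t)*(-⅒) - 2*⅛) = 2*((-⅒ - t/10) - ¼) = 2*(-7/20 - t/10) = -7/10 - t/5)
Z(2, -21)/(-304) + 347/(-258) = (-7/10 - ⅕*2)/(-304) + 347/(-258) = (-7/10 - ⅖)*(-1/304) + 347*(-1/258) = -11/10*(-1/304) - 347/258 = 11/3040 - 347/258 = -526021/392160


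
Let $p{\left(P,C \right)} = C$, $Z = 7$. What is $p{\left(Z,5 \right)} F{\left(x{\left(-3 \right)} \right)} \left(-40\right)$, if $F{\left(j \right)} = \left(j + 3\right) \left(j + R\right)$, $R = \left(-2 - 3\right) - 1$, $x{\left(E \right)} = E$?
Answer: $0$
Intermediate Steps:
$R = -6$ ($R = -5 - 1 = -6$)
$F{\left(j \right)} = \left(-6 + j\right) \left(3 + j\right)$ ($F{\left(j \right)} = \left(j + 3\right) \left(j - 6\right) = \left(3 + j\right) \left(-6 + j\right) = \left(-6 + j\right) \left(3 + j\right)$)
$p{\left(Z,5 \right)} F{\left(x{\left(-3 \right)} \right)} \left(-40\right) = 5 \left(-18 + \left(-3\right)^{2} - -9\right) \left(-40\right) = 5 \left(-18 + 9 + 9\right) \left(-40\right) = 5 \cdot 0 \left(-40\right) = 0 \left(-40\right) = 0$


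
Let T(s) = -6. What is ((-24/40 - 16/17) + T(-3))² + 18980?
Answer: 137541381/7225 ≈ 19037.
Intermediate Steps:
((-24/40 - 16/17) + T(-3))² + 18980 = ((-24/40 - 16/17) - 6)² + 18980 = ((-24*1/40 - 16*1/17) - 6)² + 18980 = ((-⅗ - 16/17) - 6)² + 18980 = (-131/85 - 6)² + 18980 = (-641/85)² + 18980 = 410881/7225 + 18980 = 137541381/7225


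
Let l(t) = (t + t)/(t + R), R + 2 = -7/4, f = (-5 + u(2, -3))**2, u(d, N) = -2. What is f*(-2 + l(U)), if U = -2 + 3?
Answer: -1470/11 ≈ -133.64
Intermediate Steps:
f = 49 (f = (-5 - 2)**2 = (-7)**2 = 49)
U = 1
R = -15/4 (R = -2 - 7/4 = -15/4 ≈ -3.7500)
l(t) = 2*t/(-15/4 + t) (l(t) = (t + t)/(t - 15/4) = (2*t)/(-15/4 + t) = 2*t/(-15/4 + t))
f*(-2 + l(U)) = 49*(-2 + 8*1/(-15 + 4*1)) = 49*(-2 + 8*1/(-15 + 4)) = 49*(-2 + 8*1/(-11)) = 49*(-2 + 8*1*(-1/11)) = 49*(-2 - 8/11) = 49*(-30/11) = -1470/11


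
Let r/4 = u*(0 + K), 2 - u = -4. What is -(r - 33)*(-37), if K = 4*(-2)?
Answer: -8325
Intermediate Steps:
u = 6 (u = 2 - 1*(-4) = 2 + 4 = 6)
K = -8
r = -192 (r = 4*(6*(0 - 8)) = 4*(6*(-8)) = 4*(-48) = -192)
-(r - 33)*(-37) = -(-192 - 33)*(-37) = -(-225)*(-37) = -1*8325 = -8325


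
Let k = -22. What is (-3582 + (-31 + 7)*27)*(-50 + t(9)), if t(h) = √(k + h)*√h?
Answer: 211500 - 12690*I*√13 ≈ 2.115e+5 - 45754.0*I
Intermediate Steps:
t(h) = √h*√(-22 + h) (t(h) = √(-22 + h)*√h = √h*√(-22 + h))
(-3582 + (-31 + 7)*27)*(-50 + t(9)) = (-3582 + (-31 + 7)*27)*(-50 + √9*√(-22 + 9)) = (-3582 - 24*27)*(-50 + 3*√(-13)) = (-3582 - 648)*(-50 + 3*(I*√13)) = -4230*(-50 + 3*I*√13) = 211500 - 12690*I*√13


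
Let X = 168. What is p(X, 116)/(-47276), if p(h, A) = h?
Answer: -42/11819 ≈ -0.0035536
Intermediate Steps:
p(X, 116)/(-47276) = 168/(-47276) = 168*(-1/47276) = -42/11819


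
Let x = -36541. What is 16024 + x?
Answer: -20517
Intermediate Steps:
16024 + x = 16024 - 36541 = -20517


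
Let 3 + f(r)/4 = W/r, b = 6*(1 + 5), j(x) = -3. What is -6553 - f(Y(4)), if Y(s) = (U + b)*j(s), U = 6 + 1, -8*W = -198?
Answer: -281230/43 ≈ -6540.2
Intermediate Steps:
W = 99/4 (W = -⅛*(-198) = 99/4 ≈ 24.750)
b = 36 (b = 6*6 = 36)
U = 7
Y(s) = -129 (Y(s) = (7 + 36)*(-3) = 43*(-3) = -129)
f(r) = -12 + 99/r (f(r) = -12 + 4*(99/(4*r)) = -12 + 99/r)
-6553 - f(Y(4)) = -6553 - (-12 + 99/(-129)) = -6553 - (-12 + 99*(-1/129)) = -6553 - (-12 - 33/43) = -6553 - 1*(-549/43) = -6553 + 549/43 = -281230/43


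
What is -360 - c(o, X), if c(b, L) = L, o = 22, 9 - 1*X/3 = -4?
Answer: -399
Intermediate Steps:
X = 39 (X = 27 - 3*(-4) = 27 + 12 = 39)
-360 - c(o, X) = -360 - 1*39 = -360 - 39 = -399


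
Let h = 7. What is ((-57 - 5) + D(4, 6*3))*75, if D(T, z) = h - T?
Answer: -4425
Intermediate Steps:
D(T, z) = 7 - T
((-57 - 5) + D(4, 6*3))*75 = ((-57 - 5) + (7 - 1*4))*75 = (-62 + (7 - 4))*75 = (-62 + 3)*75 = -59*75 = -4425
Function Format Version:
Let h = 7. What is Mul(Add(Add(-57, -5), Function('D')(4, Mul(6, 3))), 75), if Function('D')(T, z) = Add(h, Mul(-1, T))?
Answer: -4425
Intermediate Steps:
Function('D')(T, z) = Add(7, Mul(-1, T))
Mul(Add(Add(-57, -5), Function('D')(4, Mul(6, 3))), 75) = Mul(Add(Add(-57, -5), Add(7, Mul(-1, 4))), 75) = Mul(Add(-62, Add(7, -4)), 75) = Mul(Add(-62, 3), 75) = Mul(-59, 75) = -4425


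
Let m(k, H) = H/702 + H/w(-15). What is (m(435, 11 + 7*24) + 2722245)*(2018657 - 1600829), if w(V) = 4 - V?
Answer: 2528516286131422/2223 ≈ 1.1374e+12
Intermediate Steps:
m(k, H) = 721*H/13338 (m(k, H) = H/702 + H/(4 - 1*(-15)) = H*(1/702) + H/(4 + 15) = H/702 + H/19 = 721*H/13338)
(m(435, 11 + 7*24) + 2722245)*(2018657 - 1600829) = (721*(11 + 7*24)/13338 + 2722245)*(2018657 - 1600829) = (721*(11 + 168)/13338 + 2722245)*417828 = ((721/13338)*179 + 2722245)*417828 = (129059/13338 + 2722245)*417828 = (36309432869/13338)*417828 = 2528516286131422/2223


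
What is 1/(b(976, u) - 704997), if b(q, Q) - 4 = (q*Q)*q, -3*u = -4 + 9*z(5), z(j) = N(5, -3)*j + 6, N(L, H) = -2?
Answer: 3/35988061 ≈ 8.3361e-8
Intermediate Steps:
z(j) = 6 - 2*j (z(j) = -2*j + 6 = 6 - 2*j)
u = 40/3 (u = -(-4 + 9*(6 - 2*5))/3 = -(-4 + 9*(6 - 10))/3 = -(-4 + 9*(-4))/3 = -(-4 - 36)/3 = -1/3*(-40) = 40/3 ≈ 13.333)
b(q, Q) = 4 + Q*q**2 (b(q, Q) = 4 + (q*Q)*q = 4 + (Q*q)*q = 4 + Q*q**2)
1/(b(976, u) - 704997) = 1/((4 + (40/3)*976**2) - 704997) = 1/((4 + (40/3)*952576) - 704997) = 1/((4 + 38103040/3) - 704997) = 1/(38103052/3 - 704997) = 1/(35988061/3) = 3/35988061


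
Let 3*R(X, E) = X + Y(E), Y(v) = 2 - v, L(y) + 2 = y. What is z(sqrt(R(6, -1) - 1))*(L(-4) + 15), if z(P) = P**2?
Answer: 18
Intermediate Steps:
L(y) = -2 + y
R(X, E) = 2/3 - E/3 + X/3 (R(X, E) = (X + (2 - E))/3 = (2 + X - E)/3 = 2/3 - E/3 + X/3)
z(sqrt(R(6, -1) - 1))*(L(-4) + 15) = (sqrt((2/3 - 1/3*(-1) + (1/3)*6) - 1))**2*((-2 - 4) + 15) = (sqrt((2/3 + 1/3 + 2) - 1))**2*(-6 + 15) = (sqrt(3 - 1))**2*9 = (sqrt(2))**2*9 = 2*9 = 18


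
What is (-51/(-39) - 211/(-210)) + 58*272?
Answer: 43074793/2730 ≈ 15778.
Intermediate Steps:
(-51/(-39) - 211/(-210)) + 58*272 = (-51*(-1/39) - 211*(-1/210)) + 15776 = (17/13 + 211/210) + 15776 = 6313/2730 + 15776 = 43074793/2730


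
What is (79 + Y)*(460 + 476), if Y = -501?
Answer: -394992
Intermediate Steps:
(79 + Y)*(460 + 476) = (79 - 501)*(460 + 476) = -422*936 = -394992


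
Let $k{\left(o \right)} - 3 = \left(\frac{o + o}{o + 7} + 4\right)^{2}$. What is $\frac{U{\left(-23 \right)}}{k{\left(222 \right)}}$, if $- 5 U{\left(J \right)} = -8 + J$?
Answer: $\frac{1625671}{10034615} \approx 0.16201$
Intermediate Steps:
$U{\left(J \right)} = \frac{8}{5} - \frac{J}{5}$ ($U{\left(J \right)} = - \frac{-8 + J}{5} = \frac{8}{5} - \frac{J}{5}$)
$k{\left(o \right)} = 3 + \left(4 + \frac{2 o}{7 + o}\right)^{2}$ ($k{\left(o \right)} = 3 + \left(\frac{o + o}{o + 7} + 4\right)^{2} = 3 + \left(\frac{2 o}{7 + o} + 4\right)^{2} = 3 + \left(4 + \frac{2 o}{7 + o}\right)^{2}$)
$\frac{U{\left(-23 \right)}}{k{\left(222 \right)}} = \frac{\frac{8}{5} - - \frac{23}{5}}{\frac{1}{49 + 222^{2} + 14 \cdot 222} \left(931 + 39 \cdot 222^{2} + 378 \cdot 222\right)} = \frac{\frac{8}{5} + \frac{23}{5}}{\frac{1}{49 + 49284 + 3108} \left(931 + 39 \cdot 49284 + 83916\right)} = \frac{31}{5 \frac{931 + 1922076 + 83916}{52441}} = \frac{31}{5 \cdot \frac{1}{52441} \cdot 2006923} = \frac{31}{5 \cdot \frac{2006923}{52441}} = \frac{31}{5} \cdot \frac{52441}{2006923} = \frac{1625671}{10034615}$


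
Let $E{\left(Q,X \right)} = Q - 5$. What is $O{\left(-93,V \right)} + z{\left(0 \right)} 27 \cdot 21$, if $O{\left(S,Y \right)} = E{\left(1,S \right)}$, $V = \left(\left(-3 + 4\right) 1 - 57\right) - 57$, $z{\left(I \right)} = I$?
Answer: $-4$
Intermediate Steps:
$E{\left(Q,X \right)} = -5 + Q$ ($E{\left(Q,X \right)} = Q - 5 = -5 + Q$)
$V = -113$ ($V = \left(1 \cdot 1 - 57\right) - 57 = \left(1 - 57\right) - 57 = -56 - 57 = -113$)
$O{\left(S,Y \right)} = -4$ ($O{\left(S,Y \right)} = -5 + 1 = -4$)
$O{\left(-93,V \right)} + z{\left(0 \right)} 27 \cdot 21 = -4 + 0 \cdot 27 \cdot 21 = -4 + 0 \cdot 21 = -4 + 0 = -4$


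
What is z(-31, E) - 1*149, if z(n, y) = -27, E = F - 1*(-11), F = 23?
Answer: -176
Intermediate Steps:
E = 34 (E = 23 - 1*(-11) = 23 + 11 = 34)
z(-31, E) - 1*149 = -27 - 1*149 = -27 - 149 = -176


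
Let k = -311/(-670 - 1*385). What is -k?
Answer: -311/1055 ≈ -0.29479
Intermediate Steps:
k = 311/1055 (k = -311/(-670 - 385) = -311/(-1055) = -311*(-1/1055) = 311/1055 ≈ 0.29479)
-k = -1*311/1055 = -311/1055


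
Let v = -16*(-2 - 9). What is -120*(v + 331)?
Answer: -60840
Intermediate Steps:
v = 176 (v = -16*(-11) = 176)
-120*(v + 331) = -120*(176 + 331) = -120*507 = -60840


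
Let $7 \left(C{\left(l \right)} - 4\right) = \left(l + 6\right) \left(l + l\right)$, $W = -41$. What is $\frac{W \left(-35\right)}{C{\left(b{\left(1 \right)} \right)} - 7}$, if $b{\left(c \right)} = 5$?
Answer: $\frac{10045}{89} \approx 112.87$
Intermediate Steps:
$C{\left(l \right)} = 4 + \frac{2 l \left(6 + l\right)}{7}$ ($C{\left(l \right)} = 4 + \frac{\left(l + 6\right) \left(l + l\right)}{7} = 4 + \frac{\left(6 + l\right) 2 l}{7} = 4 + \frac{2 l \left(6 + l\right)}{7}$)
$\frac{W \left(-35\right)}{C{\left(b{\left(1 \right)} \right)} - 7} = \frac{\left(-41\right) \left(-35\right)}{\left(4 + \frac{2 \cdot 5^{2}}{7} + \frac{12}{7} \cdot 5\right) - 7} = \frac{1435}{\left(4 + \frac{2}{7} \cdot 25 + \frac{60}{7}\right) - 7} = \frac{1435}{\left(4 + \frac{50}{7} + \frac{60}{7}\right) - 7} = \frac{1435}{\frac{138}{7} - 7} = \frac{1435}{\frac{89}{7}} = 1435 \cdot \frac{7}{89} = \frac{10045}{89}$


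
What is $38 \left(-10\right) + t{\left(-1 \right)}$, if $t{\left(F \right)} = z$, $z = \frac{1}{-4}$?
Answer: $- \frac{1521}{4} \approx -380.25$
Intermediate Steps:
$z = - \frac{1}{4} \approx -0.25$
$t{\left(F \right)} = - \frac{1}{4}$
$38 \left(-10\right) + t{\left(-1 \right)} = 38 \left(-10\right) - \frac{1}{4} = -380 - \frac{1}{4} = - \frac{1521}{4}$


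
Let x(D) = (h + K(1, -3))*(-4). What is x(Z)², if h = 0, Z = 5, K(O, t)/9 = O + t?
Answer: 5184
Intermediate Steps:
K(O, t) = 9*O + 9*t (K(O, t) = 9*(O + t) = 9*O + 9*t)
x(D) = 72 (x(D) = (0 + (9*1 + 9*(-3)))*(-4) = (0 + (9 - 27))*(-4) = (0 - 18)*(-4) = -18*(-4) = 72)
x(Z)² = 72² = 5184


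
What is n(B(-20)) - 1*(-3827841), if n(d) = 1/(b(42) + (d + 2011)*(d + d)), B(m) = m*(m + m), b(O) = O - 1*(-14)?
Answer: 17216312040697/4497656 ≈ 3.8278e+6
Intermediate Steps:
b(O) = 14 + O (b(O) = O + 14 = 14 + O)
B(m) = 2*m² (B(m) = m*(2*m) = 2*m²)
n(d) = 1/(56 + 2*d*(2011 + d)) (n(d) = 1/((14 + 42) + (d + 2011)*(d + d)) = 1/(56 + (2011 + d)*(2*d)) = 1/(56 + 2*d*(2011 + d)))
n(B(-20)) - 1*(-3827841) = 1/(2*(28 + (2*(-20)²)² + 2011*(2*(-20)²))) - 1*(-3827841) = 1/(2*(28 + (2*400)² + 2011*(2*400))) + 3827841 = 1/(2*(28 + 800² + 2011*800)) + 3827841 = 1/(2*(28 + 640000 + 1608800)) + 3827841 = (½)/2248828 + 3827841 = (½)*(1/2248828) + 3827841 = 1/4497656 + 3827841 = 17216312040697/4497656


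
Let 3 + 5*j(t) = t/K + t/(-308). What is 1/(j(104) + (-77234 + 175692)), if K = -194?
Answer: 37345/3676885077 ≈ 1.0157e-5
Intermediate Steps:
j(t) = -3/5 - 251*t/149380 (j(t) = -3/5 + (t/(-194) + t/(-308))/5 = -3/5 + (t*(-1/194) + t*(-1/308))/5 = -3/5 + (-t/194 - t/308)/5 = -3/5 + (-251*t/29876)/5 = -3/5 - 251*t/149380)
1/(j(104) + (-77234 + 175692)) = 1/((-3/5 - 251/149380*104) + (-77234 + 175692)) = 1/((-3/5 - 6526/37345) + 98458) = 1/(-28933/37345 + 98458) = 1/(3676885077/37345) = 37345/3676885077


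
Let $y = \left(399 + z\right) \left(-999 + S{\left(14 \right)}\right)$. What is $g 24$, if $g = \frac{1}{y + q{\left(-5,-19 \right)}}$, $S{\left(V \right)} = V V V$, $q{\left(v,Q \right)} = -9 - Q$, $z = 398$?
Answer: $\frac{24}{1390775} \approx 1.7257 \cdot 10^{-5}$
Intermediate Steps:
$S{\left(V \right)} = V^{3}$ ($S{\left(V \right)} = V^{2} V = V^{3}$)
$y = 1390765$ ($y = \left(399 + 398\right) \left(-999 + 14^{3}\right) = 797 \left(-999 + 2744\right) = 797 \cdot 1745 = 1390765$)
$g = \frac{1}{1390775}$ ($g = \frac{1}{1390765 - -10} = \frac{1}{1390765 + \left(-9 + 19\right)} = \frac{1}{1390765 + 10} = \frac{1}{1390775} \approx 7.1902 \cdot 10^{-7}$)
$g 24 = \frac{1}{1390775} \cdot 24 = \frac{24}{1390775}$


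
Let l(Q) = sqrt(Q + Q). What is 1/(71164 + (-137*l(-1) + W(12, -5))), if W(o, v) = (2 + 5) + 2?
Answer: 71173/5065633467 + 137*I*sqrt(2)/5065633467 ≈ 1.405e-5 + 3.8247e-8*I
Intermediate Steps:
W(o, v) = 9 (W(o, v) = 7 + 2 = 9)
l(Q) = sqrt(2)*sqrt(Q) (l(Q) = sqrt(2*Q) = sqrt(2)*sqrt(Q))
1/(71164 + (-137*l(-1) + W(12, -5))) = 1/(71164 + (-137*sqrt(2)*sqrt(-1) + 9)) = 1/(71164 + (-137*sqrt(2)*I + 9)) = 1/(71164 + (-137*I*sqrt(2) + 9)) = 1/(71164 + (9 - 137*I*sqrt(2))) = 1/(71173 - 137*I*sqrt(2))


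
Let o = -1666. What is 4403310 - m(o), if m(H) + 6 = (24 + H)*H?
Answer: 1667744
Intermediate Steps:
m(H) = -6 + H*(24 + H) (m(H) = -6 + (24 + H)*H = -6 + H*(24 + H))
4403310 - m(o) = 4403310 - (-6 + (-1666)² + 24*(-1666)) = 4403310 - (-6 + 2775556 - 39984) = 4403310 - 1*2735566 = 4403310 - 2735566 = 1667744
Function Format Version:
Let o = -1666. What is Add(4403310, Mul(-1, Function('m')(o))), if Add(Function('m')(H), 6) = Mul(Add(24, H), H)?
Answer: 1667744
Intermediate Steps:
Function('m')(H) = Add(-6, Mul(H, Add(24, H))) (Function('m')(H) = Add(-6, Mul(Add(24, H), H)) = Add(-6, Mul(H, Add(24, H))))
Add(4403310, Mul(-1, Function('m')(o))) = Add(4403310, Mul(-1, Add(-6, Pow(-1666, 2), Mul(24, -1666)))) = Add(4403310, Mul(-1, Add(-6, 2775556, -39984))) = Add(4403310, Mul(-1, 2735566)) = Add(4403310, -2735566) = 1667744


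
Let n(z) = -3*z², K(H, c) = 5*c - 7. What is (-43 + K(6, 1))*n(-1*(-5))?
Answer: 3375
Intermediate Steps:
K(H, c) = -7 + 5*c
(-43 + K(6, 1))*n(-1*(-5)) = (-43 + (-7 + 5*1))*(-3*(-1*(-5))²) = (-43 + (-7 + 5))*(-3*5²) = (-43 - 2)*(-3*25) = -45*(-75) = 3375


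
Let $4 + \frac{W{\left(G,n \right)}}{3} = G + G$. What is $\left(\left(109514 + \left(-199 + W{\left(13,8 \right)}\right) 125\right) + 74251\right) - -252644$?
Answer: $419784$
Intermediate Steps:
$W{\left(G,n \right)} = -12 + 6 G$ ($W{\left(G,n \right)} = -12 + 3 \left(G + G\right) = -12 + 3 \cdot 2 G = -12 + 6 G$)
$\left(\left(109514 + \left(-199 + W{\left(13,8 \right)}\right) 125\right) + 74251\right) - -252644 = \left(\left(109514 + \left(-199 + \left(-12 + 6 \cdot 13\right)\right) 125\right) + 74251\right) - -252644 = \left(\left(109514 + \left(-199 + \left(-12 + 78\right)\right) 125\right) + 74251\right) + 252644 = \left(\left(109514 + \left(-199 + 66\right) 125\right) + 74251\right) + 252644 = \left(\left(109514 - 16625\right) + 74251\right) + 252644 = \left(92889 + 74251\right) + 252644 = 167140 + 252644 = 419784$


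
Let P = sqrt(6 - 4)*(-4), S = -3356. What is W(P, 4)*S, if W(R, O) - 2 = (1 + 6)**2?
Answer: -171156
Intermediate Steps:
P = -4*sqrt(2) (P = sqrt(2)*(-4) = -4*sqrt(2) ≈ -5.6569)
W(R, O) = 51 (W(R, O) = 2 + (1 + 6)**2 = 2 + 7**2 = 2 + 49 = 51)
W(P, 4)*S = 51*(-3356) = -171156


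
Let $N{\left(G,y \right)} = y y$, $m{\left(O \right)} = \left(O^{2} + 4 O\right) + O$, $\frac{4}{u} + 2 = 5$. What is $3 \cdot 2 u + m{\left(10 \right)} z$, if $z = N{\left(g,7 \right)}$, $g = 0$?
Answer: $7358$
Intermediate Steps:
$u = \frac{4}{3}$ ($u = \frac{4}{-2 + 5} = \frac{4}{3} \approx 1.3333$)
$m{\left(O \right)} = O^{2} + 5 O$
$N{\left(G,y \right)} = y^{2}$
$z = 49$ ($z = 7^{2} = 49$)
$3 \cdot 2 u + m{\left(10 \right)} z = 3 \cdot 2 \cdot \frac{4}{3} + 10 \left(5 + 10\right) 49 = 6 \cdot \frac{4}{3} + 10 \cdot 15 \cdot 49 = 8 + 150 \cdot 49 = 8 + 7350 = 7358$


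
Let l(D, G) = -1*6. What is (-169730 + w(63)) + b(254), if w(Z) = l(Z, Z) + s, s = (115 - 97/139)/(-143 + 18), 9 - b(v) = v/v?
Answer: -2949039888/17375 ≈ -1.6973e+5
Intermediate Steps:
b(v) = 8 (b(v) = 9 - v/v = 9 - 1*1 = 9 - 1 = 8)
s = -15888/17375 (s = (115 - 97*1/139)/(-125) = (115 - 97/139)*(-1/125) = (15888/139)*(-1/125) = -15888/17375 ≈ -0.91442)
l(D, G) = -6
w(Z) = -120138/17375 (w(Z) = -6 - 15888/17375 = -120138/17375)
(-169730 + w(63)) + b(254) = (-169730 - 120138/17375) + 8 = -2949178888/17375 + 8 = -2949039888/17375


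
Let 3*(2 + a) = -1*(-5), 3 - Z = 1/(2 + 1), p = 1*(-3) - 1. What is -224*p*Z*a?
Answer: -7168/9 ≈ -796.44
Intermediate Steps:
p = -4 (p = -3 - 1 = -4)
Z = 8/3 (Z = 3 - 1/(2 + 1) = 3 - 1/3 = 8/3 ≈ 2.6667)
a = -1/3 (a = -2 + (-1*(-5))/3 = -2 + (1/3)*5 = -2 + 5/3 = -1/3 ≈ -0.33333)
-224*p*Z*a = -224*(-4*8/3)*(-1)/3 = -(-7168)*(-1)/(3*3) = -224*32/9 = -7168/9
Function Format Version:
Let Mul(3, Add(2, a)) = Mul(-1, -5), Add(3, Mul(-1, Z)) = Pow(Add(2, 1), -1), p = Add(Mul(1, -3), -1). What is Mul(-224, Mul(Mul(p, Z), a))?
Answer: Rational(-7168, 9) ≈ -796.44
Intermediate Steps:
p = -4 (p = Add(-3, -1) = -4)
Z = Rational(8, 3) (Z = Add(3, Mul(-1, Pow(Add(2, 1), -1))) = Add(3, Mul(-1, Pow(3, -1))) = Add(3, Mul(-1, Rational(1, 3))) = Add(3, Rational(-1, 3)) = Rational(8, 3) ≈ 2.6667)
a = Rational(-1, 3) (a = Add(-2, Mul(Rational(1, 3), Mul(-1, -5))) = Add(-2, Mul(Rational(1, 3), 5)) = Add(-2, Rational(5, 3)) = Rational(-1, 3) ≈ -0.33333)
Mul(-224, Mul(Mul(p, Z), a)) = Mul(-224, Mul(Mul(-4, Rational(8, 3)), Rational(-1, 3))) = Mul(-224, Mul(Rational(-32, 3), Rational(-1, 3))) = Mul(-224, Rational(32, 9)) = Rational(-7168, 9)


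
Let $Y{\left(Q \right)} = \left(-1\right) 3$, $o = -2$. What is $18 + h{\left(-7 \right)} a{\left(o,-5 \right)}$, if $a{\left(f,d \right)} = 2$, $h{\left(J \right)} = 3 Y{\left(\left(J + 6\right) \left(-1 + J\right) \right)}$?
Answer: $0$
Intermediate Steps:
$Y{\left(Q \right)} = -3$
$h{\left(J \right)} = -9$ ($h{\left(J \right)} = 3 \left(-3\right) = -9$)
$18 + h{\left(-7 \right)} a{\left(o,-5 \right)} = 18 - 18 = 0$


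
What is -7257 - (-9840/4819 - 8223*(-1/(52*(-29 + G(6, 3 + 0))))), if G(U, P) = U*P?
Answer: -19958433159/2756468 ≈ -7240.6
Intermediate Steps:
G(U, P) = P*U
-7257 - (-9840/4819 - 8223*(-1/(52*(-29 + G(6, 3 + 0))))) = -7257 - (-9840/4819 - 8223*(-1/(52*(-29 + (3 + 0)*6)))) = -7257 - (-9840*1/4819 - 8223*(-1/(52*(-29 + 3*6)))) = -7257 - (-9840/4819 - 8223*(-1/(52*(-29 + 18)))) = -7257 - (-9840/4819 - 8223/((-11*(-52)))) = -7257 - (-9840/4819 - 8223/572) = -7257 - 1*(-45255117/2756468) = -7257 + 45255117/2756468 = -19958433159/2756468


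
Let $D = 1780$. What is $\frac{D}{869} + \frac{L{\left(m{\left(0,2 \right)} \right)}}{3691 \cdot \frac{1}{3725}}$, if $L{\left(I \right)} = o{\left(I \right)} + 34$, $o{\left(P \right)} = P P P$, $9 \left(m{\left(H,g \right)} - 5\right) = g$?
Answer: $\frac{421100063645}{2338252191} \approx 180.09$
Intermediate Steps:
$m{\left(H,g \right)} = 5 + \frac{g}{9}$
$o{\left(P \right)} = P^{3}$ ($o{\left(P \right)} = P^{2} P = P^{3}$)
$L{\left(I \right)} = 34 + I^{3}$ ($L{\left(I \right)} = I^{3} + 34 = 34 + I^{3}$)
$\frac{D}{869} + \frac{L{\left(m{\left(0,2 \right)} \right)}}{3691 \cdot \frac{1}{3725}} = \frac{1780}{869} + \frac{34 + \left(5 + \frac{1}{9} \cdot 2\right)^{3}}{3691 \cdot \frac{1}{3725}} = 1780 \cdot \frac{1}{869} + \frac{34 + \left(5 + \frac{2}{9}\right)^{3}}{3691 \cdot \frac{1}{3725}} = \frac{1780}{869} + \frac{34 + \left(\frac{47}{9}\right)^{3}}{\frac{3691}{3725}} = \frac{1780}{869} + \left(34 + \frac{103823}{729}\right) \frac{3725}{3691} = \frac{1780}{869} + \frac{128609}{729} \cdot \frac{3725}{3691} = \frac{1780}{869} + \frac{479068525}{2690739} = \frac{421100063645}{2338252191}$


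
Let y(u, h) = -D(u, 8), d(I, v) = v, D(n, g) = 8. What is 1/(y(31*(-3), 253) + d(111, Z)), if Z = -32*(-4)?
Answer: 1/120 ≈ 0.0083333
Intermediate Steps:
Z = 128
y(u, h) = -8 (y(u, h) = -1*8 = -8)
1/(y(31*(-3), 253) + d(111, Z)) = 1/(-8 + 128) = 1/120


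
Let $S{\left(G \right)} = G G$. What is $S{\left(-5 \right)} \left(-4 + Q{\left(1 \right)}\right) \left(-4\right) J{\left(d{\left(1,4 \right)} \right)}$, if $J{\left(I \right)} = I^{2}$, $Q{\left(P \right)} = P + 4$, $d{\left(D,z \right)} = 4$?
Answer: $-1600$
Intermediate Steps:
$Q{\left(P \right)} = 4 + P$
$S{\left(G \right)} = G^{2}$
$S{\left(-5 \right)} \left(-4 + Q{\left(1 \right)}\right) \left(-4\right) J{\left(d{\left(1,4 \right)} \right)} = \left(-5\right)^{2} \left(-4 + \left(4 + 1\right)\right) \left(-4\right) 4^{2} = 25 \left(-4 + 5\right) \left(-4\right) 16 = 25 \cdot 1 \left(-4\right) 16 = 25 \left(-4\right) 16 = \left(-100\right) 16 = -1600$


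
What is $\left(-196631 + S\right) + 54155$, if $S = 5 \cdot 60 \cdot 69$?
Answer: $-121776$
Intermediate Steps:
$S = 20700$ ($S = 300 \cdot 69 = 20700$)
$\left(-196631 + S\right) + 54155 = \left(-196631 + 20700\right) + 54155 = -175931 + 54155 = -121776$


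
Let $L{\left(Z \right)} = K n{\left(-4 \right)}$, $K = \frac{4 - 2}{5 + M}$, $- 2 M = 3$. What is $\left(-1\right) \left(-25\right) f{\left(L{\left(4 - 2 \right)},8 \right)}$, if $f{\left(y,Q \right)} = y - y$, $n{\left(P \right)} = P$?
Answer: $0$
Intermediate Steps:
$M = - \frac{3}{2}$ ($M = \left(- \frac{1}{2}\right) 3 = - \frac{3}{2} \approx -1.5$)
$K = \frac{4}{7}$ ($K = \frac{4 - 2}{5 - \frac{3}{2}} = \frac{2}{\frac{7}{2}} = 2 \cdot \frac{2}{7} = \frac{4}{7} \approx 0.57143$)
$L{\left(Z \right)} = - \frac{16}{7}$ ($L{\left(Z \right)} = \frac{4}{7} \left(-4\right) = - \frac{16}{7}$)
$f{\left(y,Q \right)} = 0$
$\left(-1\right) \left(-25\right) f{\left(L{\left(4 - 2 \right)},8 \right)} = \left(-1\right) \left(-25\right) 0 = 25 \cdot 0 = 0$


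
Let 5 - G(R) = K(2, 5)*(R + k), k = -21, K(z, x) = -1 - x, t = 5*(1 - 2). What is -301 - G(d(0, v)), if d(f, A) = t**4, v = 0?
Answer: -3930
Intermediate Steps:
t = -5 (t = 5*(-1) = -5)
d(f, A) = 625 (d(f, A) = (-5)**4 = 625)
G(R) = -121 + 6*R (G(R) = 5 - (-1 - 1*5)*(R - 21) = 5 - (-1 - 5)*(-21 + R) = 5 - (-6)*(-21 + R) = 5 - (126 - 6*R) = 5 + (-126 + 6*R) = -121 + 6*R)
-301 - G(d(0, v)) = -301 - (-121 + 6*625) = -301 - (-121 + 3750) = -301 - 1*3629 = -301 - 3629 = -3930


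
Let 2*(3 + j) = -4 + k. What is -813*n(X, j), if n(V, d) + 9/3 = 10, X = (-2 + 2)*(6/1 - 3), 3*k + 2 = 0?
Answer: -5691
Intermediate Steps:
k = -⅔ (k = -⅔ + (⅓)*0 = -⅔ + 0 = -⅔ ≈ -0.66667)
X = 0 (X = 0*(6*1 - 3) = 0*(6 - 3) = 0*3 = 0)
j = -16/3 (j = -3 + (-4 - ⅔)/2 = -3 + (½)*(-14/3) = -3 - 7/3 = -16/3 ≈ -5.3333)
n(V, d) = 7 (n(V, d) = -3 + 10 = 7)
-813*n(X, j) = -813*7 = -5691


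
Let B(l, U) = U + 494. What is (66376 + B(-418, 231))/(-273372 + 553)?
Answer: -67101/272819 ≈ -0.24595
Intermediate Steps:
B(l, U) = 494 + U
(66376 + B(-418, 231))/(-273372 + 553) = (66376 + (494 + 231))/(-273372 + 553) = (66376 + 725)/(-272819) = 67101*(-1/272819) = -67101/272819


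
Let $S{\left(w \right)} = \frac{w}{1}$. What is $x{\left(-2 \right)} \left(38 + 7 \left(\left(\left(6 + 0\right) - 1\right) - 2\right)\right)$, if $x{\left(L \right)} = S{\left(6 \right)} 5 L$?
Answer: $-3540$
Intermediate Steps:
$S{\left(w \right)} = w$ ($S{\left(w \right)} = w 1 = w$)
$x{\left(L \right)} = 30 L$ ($x{\left(L \right)} = 6 \cdot 5 L = 30 L$)
$x{\left(-2 \right)} \left(38 + 7 \left(\left(\left(6 + 0\right) - 1\right) - 2\right)\right) = 30 \left(-2\right) \left(38 + 7 \left(\left(\left(6 + 0\right) - 1\right) - 2\right)\right) = - 60 \left(38 + 7 \left(\left(6 - 1\right) - 2\right)\right) = - 60 \left(38 + 7 \left(5 - 2\right)\right) = - 60 \left(38 + 7 \cdot 3\right) = - 60 \left(38 + 21\right) = \left(-60\right) 59 = -3540$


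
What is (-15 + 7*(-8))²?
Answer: 5041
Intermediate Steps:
(-15 + 7*(-8))² = (-15 - 56)² = (-71)² = 5041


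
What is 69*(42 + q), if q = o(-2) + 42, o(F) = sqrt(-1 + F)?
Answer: 5796 + 69*I*sqrt(3) ≈ 5796.0 + 119.51*I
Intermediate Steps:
q = 42 + I*sqrt(3) (q = sqrt(-1 - 2) + 42 = sqrt(-3) + 42 = I*sqrt(3) + 42 = 42 + I*sqrt(3) ≈ 42.0 + 1.732*I)
69*(42 + q) = 69*(42 + (42 + I*sqrt(3))) = 69*(84 + I*sqrt(3)) = 5796 + 69*I*sqrt(3)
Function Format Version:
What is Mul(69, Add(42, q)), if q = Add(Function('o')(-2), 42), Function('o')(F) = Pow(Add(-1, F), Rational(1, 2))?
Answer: Add(5796, Mul(69, I, Pow(3, Rational(1, 2)))) ≈ Add(5796.0, Mul(119.51, I))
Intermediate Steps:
q = Add(42, Mul(I, Pow(3, Rational(1, 2)))) (q = Add(Pow(Add(-1, -2), Rational(1, 2)), 42) = Add(Pow(-3, Rational(1, 2)), 42) = Add(Mul(I, Pow(3, Rational(1, 2))), 42) = Add(42, Mul(I, Pow(3, Rational(1, 2)))) ≈ Add(42.000, Mul(1.7320, I)))
Mul(69, Add(42, q)) = Mul(69, Add(42, Add(42, Mul(I, Pow(3, Rational(1, 2)))))) = Mul(69, Add(84, Mul(I, Pow(3, Rational(1, 2))))) = Add(5796, Mul(69, I, Pow(3, Rational(1, 2))))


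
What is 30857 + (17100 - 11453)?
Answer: 36504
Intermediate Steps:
30857 + (17100 - 11453) = 30857 + 5647 = 36504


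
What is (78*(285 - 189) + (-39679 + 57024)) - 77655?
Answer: -52822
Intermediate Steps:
(78*(285 - 189) + (-39679 + 57024)) - 77655 = (78*96 + 17345) - 77655 = (7488 + 17345) - 77655 = 24833 - 77655 = -52822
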